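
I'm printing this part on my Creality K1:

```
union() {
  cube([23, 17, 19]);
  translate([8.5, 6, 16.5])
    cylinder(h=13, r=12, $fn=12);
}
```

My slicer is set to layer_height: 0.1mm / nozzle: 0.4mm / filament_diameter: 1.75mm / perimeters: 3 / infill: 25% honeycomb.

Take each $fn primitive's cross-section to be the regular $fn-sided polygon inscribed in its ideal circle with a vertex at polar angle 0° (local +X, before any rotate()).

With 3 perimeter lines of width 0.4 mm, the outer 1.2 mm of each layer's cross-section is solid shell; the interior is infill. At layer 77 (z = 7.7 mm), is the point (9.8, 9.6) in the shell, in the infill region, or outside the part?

infill

At z = 7.7 mm: the cube is present — its section is the full 23×17 rectangle; the cylinder at (8.5, 6) is not intersected at this z (z outside [16.5, 29.5]); Merging all regions: only the 23×17 cube is present, so the union is just that shape — 1 connected region. Overall, the cross-section is a single solid region. The nearest boundary edge runs (23.00, 17.00)→(0.00, 17.00); distance from the point to it = 7.40 mm. The point is inside the cross-section and 7.40 mm from the nearest boundary — more than the 1.2 mm shell width (3 × 0.4), so it's in the infill interior.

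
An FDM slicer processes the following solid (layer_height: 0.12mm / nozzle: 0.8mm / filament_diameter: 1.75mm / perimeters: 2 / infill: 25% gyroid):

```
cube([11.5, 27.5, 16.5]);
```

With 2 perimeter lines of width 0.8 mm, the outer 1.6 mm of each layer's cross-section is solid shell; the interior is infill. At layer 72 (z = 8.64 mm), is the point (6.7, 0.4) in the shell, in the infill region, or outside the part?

shell

At z = 8.64 mm: the cube (footprint 11.5×27.5) is included at this height. Overall, the cross-section is a single solid region. The nearest boundary edge runs (0.00, 0.00)→(11.50, 0.00); distance from the point to it = 0.40 mm. The point is inside the cross-section, 0.40 mm from the nearest boundary — within the 1.6 mm shell band (2 × 0.8).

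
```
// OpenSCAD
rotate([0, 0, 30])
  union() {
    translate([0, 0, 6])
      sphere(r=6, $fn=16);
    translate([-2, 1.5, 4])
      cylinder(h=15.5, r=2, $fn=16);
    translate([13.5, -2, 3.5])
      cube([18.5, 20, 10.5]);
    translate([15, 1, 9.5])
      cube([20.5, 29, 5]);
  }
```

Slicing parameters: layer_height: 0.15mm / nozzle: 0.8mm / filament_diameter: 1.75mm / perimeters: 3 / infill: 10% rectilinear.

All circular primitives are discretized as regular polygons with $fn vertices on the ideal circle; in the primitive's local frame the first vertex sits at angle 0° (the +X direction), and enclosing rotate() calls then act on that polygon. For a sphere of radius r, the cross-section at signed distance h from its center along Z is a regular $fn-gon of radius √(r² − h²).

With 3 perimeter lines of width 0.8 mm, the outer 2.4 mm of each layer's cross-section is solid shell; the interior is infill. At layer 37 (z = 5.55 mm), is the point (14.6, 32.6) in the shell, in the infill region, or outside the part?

At z = 5.55 mm: the r=6 sphere contributes a regular 16-gon of circumradius √(6²−0.45²) = 5.983; the r=2 cylinder at (-2, 1.5) gives a regular 16-gon of circumradius 2 (constant along its height); the cube at (13.5, -2) is present — its section is the full 18.5×20 rectangle; the cube at (15, 1) is not intersected at this z (z outside [9.5, 14.5]); Combining (union): the regions partially overlap (shared area 12.25 mm²), so overlapping operands fuse into one piece — 2 connected regions; (rotated 30° about Z; rotation is an isometry so areas/perimeters/island counts are preserved). Overall, the cross-section has 2 separate islands. Undo the 30° rotation: the query point maps to (28.944, 20.932) in the un-rotated model frame. The nearest boundary edge runs (13.50, 18.00)→(32.00, 18.00); distance from the point to it = 2.93 mm. The point is not inside any of the regions above, so it lies outside the cross-section (2.93 mm from the nearest boundary).

outside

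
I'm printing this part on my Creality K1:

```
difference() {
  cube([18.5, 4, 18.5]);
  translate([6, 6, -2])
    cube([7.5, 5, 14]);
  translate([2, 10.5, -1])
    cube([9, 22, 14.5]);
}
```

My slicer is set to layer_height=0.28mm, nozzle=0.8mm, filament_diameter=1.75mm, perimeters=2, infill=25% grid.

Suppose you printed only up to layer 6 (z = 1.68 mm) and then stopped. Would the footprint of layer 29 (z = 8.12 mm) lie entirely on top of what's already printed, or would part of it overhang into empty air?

entirely on top

Compare the two slices. At z = 1.68: the cube is present — its section is the full 18.5×4 rectangle (area 74.00 mm²); the cube at (6, 6) (footprint 7.5×5) is included at this height (area 37.50 mm²); the cube at (2, 10.5) (footprint 9×22) is included at this height (area 198.00 mm²); Taking the first minus the rest: starting from the 18.5×4 cube (74.00 mm²), the 7.5×5 cube at (6, 6) misses the remaining region (no effect); the 9×22 cube at (2, 10.5) misses the remaining region (no effect) — area = 74.00 mm². At z = 8.12: the cube is present — its section is the full 18.5×4 rectangle (area 74.00 mm²); the cube at (6, 6) (footprint 7.5×5) is included at this height (area 37.50 mm²); the cube at (2, 10.5) is present — its section is the full 9×22 rectangle (area 198.00 mm²); Taking the first minus the rest: starting from the 18.5×4 cube (74.00 mm²), the 7.5×5 cube at (6, 6) misses the remaining region (no effect); the 9×22 cube at (2, 10.5) misses the remaining region (no effect) — area = 74.00 mm². Checking containment: the cross-section at z = 8.12 is a subset of the cross-section at z = 1.68.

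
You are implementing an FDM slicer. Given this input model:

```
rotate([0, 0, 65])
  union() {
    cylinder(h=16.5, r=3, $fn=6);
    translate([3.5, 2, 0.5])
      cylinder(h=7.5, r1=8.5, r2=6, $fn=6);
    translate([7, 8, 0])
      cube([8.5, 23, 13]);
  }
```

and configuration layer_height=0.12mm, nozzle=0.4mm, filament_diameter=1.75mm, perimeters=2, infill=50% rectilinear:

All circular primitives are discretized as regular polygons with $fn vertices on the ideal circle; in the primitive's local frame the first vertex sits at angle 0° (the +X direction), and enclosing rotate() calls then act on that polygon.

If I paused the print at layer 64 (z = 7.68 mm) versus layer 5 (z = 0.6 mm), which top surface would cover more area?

Layer 64 (z = 7.68): the cylinder: section is a regular 6-gon, circumradius r=3 (area = (6/2)·3.000²·sin(360°/6) = 23.38 mm²); the cone at (3.5, 2): at t=0.957 of its height the radius interpolates to r₁+(r₂−r₁)t = 6.107, giving a regular 6-gon of that circumradius (area = (6/2)·6.107²·sin(360°/6) = 96.89 mm²); the cube at (7, 8) is present — its section is the full 8.5×23 rectangle (area 195.50 mm²); Taking the union: the regions partially overlap — summed areas 315.77 mm² minus the doubly-counted overlap 18.32 mm² gives 297.45 mm² — area = 297.45 mm²; (whole slice rotated 65° about Z — lengths, areas and connectivity unchanged). So its area = 297.45 mm². Layer 5 (z = 0.6): the cylinder: section is a regular 6-gon, circumradius r=3 (area = (6/2)·3.000²·sin(360°/6) = 23.38 mm²); the cone at (3.5, 2): at t=0.013 of its height the radius interpolates to r₁+(r₂−r₁)t = 8.467, giving a regular 6-gon of that circumradius (area = (6/2)·8.467²·sin(360°/6) = 186.24 mm²); the cube at (7, 8) is present — its section is the full 8.5×23 rectangle (area 195.50 mm²); Taking the union: the regions partially overlap — summed areas 405.12 mm² minus the doubly-counted overlap 24.87 mm² gives 380.25 mm² — area = 380.25 mm²; (rotated 65° about Z; rotation is an isometry so areas/perimeters/island counts are preserved). So its area = 380.25 mm². Layer 5 is larger (380.25 vs 297.45 mm²).

layer 5 (z = 0.6 mm)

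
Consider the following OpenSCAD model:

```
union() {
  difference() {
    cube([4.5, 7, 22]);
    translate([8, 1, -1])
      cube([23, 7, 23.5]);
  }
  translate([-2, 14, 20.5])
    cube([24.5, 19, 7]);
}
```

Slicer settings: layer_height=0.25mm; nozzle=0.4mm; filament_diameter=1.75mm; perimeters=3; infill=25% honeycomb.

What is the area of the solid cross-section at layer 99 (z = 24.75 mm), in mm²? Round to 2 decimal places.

465.50 mm²

At z = 24.75 mm: the cube is not intersected at this z (z outside [0, 22]); the cube at (8, 1) is not intersected at this z (z outside [-1, 22.5]); Subtracting the remaining from the first: the first operand is absent here, so nothing remains; the cube at (-2, 14) (footprint 24.5×19) is included at this height (area 465.50 mm²); Taking the union: only the 24.5×19 cube at (-2, 14) is present, so the union is just that shape — area = 465.50 mm². Overall, the cross-section is a single solid region. Net area = 465.50 mm².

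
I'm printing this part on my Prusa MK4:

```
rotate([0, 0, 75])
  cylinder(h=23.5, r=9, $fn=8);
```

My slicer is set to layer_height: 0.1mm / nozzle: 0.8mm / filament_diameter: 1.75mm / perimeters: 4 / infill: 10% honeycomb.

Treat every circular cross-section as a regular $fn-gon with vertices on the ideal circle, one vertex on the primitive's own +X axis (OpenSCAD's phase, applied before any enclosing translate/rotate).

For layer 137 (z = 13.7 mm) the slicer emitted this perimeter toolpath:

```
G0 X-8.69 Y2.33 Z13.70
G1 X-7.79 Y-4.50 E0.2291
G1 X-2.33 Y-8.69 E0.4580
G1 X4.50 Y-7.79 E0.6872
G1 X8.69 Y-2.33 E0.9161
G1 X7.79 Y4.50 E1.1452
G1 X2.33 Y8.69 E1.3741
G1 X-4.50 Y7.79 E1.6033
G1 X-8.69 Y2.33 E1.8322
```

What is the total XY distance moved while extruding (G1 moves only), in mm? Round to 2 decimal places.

Sum the Euclidean lengths of each G1 segment: total = 55.09 mm.

55.09 mm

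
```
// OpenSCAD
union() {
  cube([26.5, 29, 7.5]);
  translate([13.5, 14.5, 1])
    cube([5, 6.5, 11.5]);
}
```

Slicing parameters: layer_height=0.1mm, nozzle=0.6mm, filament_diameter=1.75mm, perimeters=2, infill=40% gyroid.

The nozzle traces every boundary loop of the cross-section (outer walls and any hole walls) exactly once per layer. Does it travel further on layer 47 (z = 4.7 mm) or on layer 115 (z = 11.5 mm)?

Layer 47 (z = 4.7): the cube (footprint 26.5×29) is included at this height (perimeter 111.00 mm); the cube at (13.5, 14.5) (footprint 5×6.5) is included at this height (perimeter 23.00 mm); Merging all regions: the 5×6.5 cube at (13.5, 14.5) lies entirely inside the 26.5×29 cube, so the union is just the 26.5×29 cube — boundary = 111.00 mm. So its perimeter = 111.00 mm. Layer 115 (z = 11.5): the cube is not intersected at this z (z outside [0, 7.5]); the cube at (13.5, 14.5) (footprint 5×6.5) is included at this height (perimeter 23.00 mm); Merging all regions: only the 5×6.5 cube at (13.5, 14.5) is present, so the union is just that shape — boundary = 23.00 mm. So its perimeter = 23.00 mm. Layer 47 is larger (111.00 vs 23.00 mm).

layer 47 (z = 4.7 mm)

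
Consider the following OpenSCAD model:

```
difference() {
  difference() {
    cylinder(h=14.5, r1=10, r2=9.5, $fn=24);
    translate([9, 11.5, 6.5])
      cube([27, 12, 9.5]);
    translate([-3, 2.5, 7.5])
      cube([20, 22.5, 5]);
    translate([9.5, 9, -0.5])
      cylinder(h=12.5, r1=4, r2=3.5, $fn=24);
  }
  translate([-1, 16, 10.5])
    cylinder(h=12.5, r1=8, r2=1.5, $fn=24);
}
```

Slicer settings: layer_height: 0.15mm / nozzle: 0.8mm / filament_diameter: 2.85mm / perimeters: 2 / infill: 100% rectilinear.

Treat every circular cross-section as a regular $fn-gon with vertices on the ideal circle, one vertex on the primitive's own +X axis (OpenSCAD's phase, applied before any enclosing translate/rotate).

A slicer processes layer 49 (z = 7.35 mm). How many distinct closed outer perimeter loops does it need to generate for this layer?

At z = 7.35 mm: the cone contributes a regular 24-gon of circumradius 9.747 (interpolated between r1=10 and r2=9.5 at t=0.507); the cube at (9, 11.5) is present — its section is the full 27×12 rectangle; the cube at (-3, 2.5) is absent (z outside [7.5, 12.5]); the cone at (9.5, 9) (r1=4→r2=3.5) has section circumradius 3.686 here — a regular 24-gon; Taking the first minus the rest: starting from the cone, the 27×12 cube at (9, 11.5) misses the remaining region (no effect); the cone at (9.5, 9) partially overlaps it — only the 0.44 mm² overlap (of its 42.20 mm²) is removed, clipping the outline — 1 connected region; the cone at (-1, 16) does not reach this height (z outside [10.5, 23]); After the difference (first − rest): none of the subtracted shapes is present at this height, so the result so far is unchanged — 1 connected region. The result has 1 disconnected region.

1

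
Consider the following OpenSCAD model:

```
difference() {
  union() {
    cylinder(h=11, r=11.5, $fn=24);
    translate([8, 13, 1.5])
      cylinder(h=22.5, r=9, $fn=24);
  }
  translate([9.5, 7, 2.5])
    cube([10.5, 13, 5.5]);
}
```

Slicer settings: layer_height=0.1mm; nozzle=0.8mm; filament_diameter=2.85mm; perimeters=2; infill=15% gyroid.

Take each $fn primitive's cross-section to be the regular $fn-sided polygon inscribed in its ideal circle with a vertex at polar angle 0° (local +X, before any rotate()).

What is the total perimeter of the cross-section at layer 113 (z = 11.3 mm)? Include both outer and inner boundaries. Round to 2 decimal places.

56.39 mm

At z = 11.3 mm: the cylinder is not intersected at this z (z outside [0, 11]); the cylinder at (8, 13): section is a regular 24-gon, circumradius r=9 (perimeter = 2·24·9.000·sin(180°/24) = 56.39 mm); Combining (union): only the r=9 cylinder at (8, 13) is present, so the union is just that shape — boundary = 56.39 mm; the cube at (9.5, 7) is not intersected at this z (z outside [2.5, 8]); Taking the first minus the rest: none of the subtracted shapes is present at this height, so the result so far is unchanged — boundary = 56.39 mm. Overall, the cross-section is a single solid region. Total boundary length (outer) = 56.39 mm.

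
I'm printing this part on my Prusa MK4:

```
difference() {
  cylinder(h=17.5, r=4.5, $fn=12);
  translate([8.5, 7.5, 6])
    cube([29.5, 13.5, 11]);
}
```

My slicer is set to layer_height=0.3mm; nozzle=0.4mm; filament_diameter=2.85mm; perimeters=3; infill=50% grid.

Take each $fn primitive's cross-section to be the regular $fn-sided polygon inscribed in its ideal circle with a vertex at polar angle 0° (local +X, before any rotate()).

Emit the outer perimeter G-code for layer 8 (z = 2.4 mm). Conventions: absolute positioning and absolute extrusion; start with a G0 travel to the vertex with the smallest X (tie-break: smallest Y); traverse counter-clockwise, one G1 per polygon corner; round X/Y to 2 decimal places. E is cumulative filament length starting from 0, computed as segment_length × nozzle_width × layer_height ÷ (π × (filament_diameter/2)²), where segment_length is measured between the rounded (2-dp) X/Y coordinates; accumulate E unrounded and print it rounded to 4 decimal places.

At z = 2.4 mm: the cylinder: section is a regular 12-gon, circumradius r=4.5; the cube at (8.5, 7.5) is absent (z outside [6, 17]); After the difference (first − rest): none of the subtracted shapes is present at this height, so the r=4.5 cylinder is unchanged — 1 connected region. The outline is a single polygon with 12 vertices. Extrusion per mm of travel: 0.4 × 0.3 / (π × 1.425²) = 0.018811. Accumulating E over each segment gives final E = 0.5260.

G0 X-4.50 Y0.00 Z2.40
G1 X-3.90 Y-2.25 E0.0438
G1 X-2.25 Y-3.90 E0.0877
G1 X0.00 Y-4.50 E0.1315
G1 X2.25 Y-3.90 E0.1753
G1 X3.90 Y-2.25 E0.2192
G1 X4.50 Y0.00 E0.2630
G1 X3.90 Y2.25 E0.3068
G1 X2.25 Y3.90 E0.3507
G1 X0.00 Y4.50 E0.3945
G1 X-2.25 Y3.90 E0.4383
G1 X-3.90 Y2.25 E0.4822
G1 X-4.50 Y0.00 E0.5260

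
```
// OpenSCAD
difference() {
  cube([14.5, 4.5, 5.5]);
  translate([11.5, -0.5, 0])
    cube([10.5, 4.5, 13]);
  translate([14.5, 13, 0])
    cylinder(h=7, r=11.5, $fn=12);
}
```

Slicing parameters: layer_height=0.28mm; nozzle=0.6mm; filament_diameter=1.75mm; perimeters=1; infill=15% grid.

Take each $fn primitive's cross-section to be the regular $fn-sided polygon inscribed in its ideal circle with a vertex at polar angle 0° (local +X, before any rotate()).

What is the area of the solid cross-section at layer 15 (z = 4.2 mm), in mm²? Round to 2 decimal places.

45.66 mm²

At z = 4.2 mm: the cube (footprint 14.5×4.5) is included at this height (area 65.25 mm²); the cube at (11.5, -0.5) is present — its section is the full 10.5×4.5 rectangle (area 47.25 mm²); the r=11.5 cylinder at (14.5, 13) gives a regular 12-gon of circumradius 11.5 (constant along its height) (area = (12/2)·11.500²·sin(360°/12) = 396.75 mm²); Subtracting the remaining from the first: starting from the 14.5×4.5 cube (65.25 mm²), the 10.5×4.5 cube at (11.5, -0.5) partially overlaps it — only the 12.00 mm² overlap (of its 47.25 mm²) is removed, clipping the outline; the r=11.5 cylinder at (14.5, 13) partially overlaps it — only the 7.59 mm² overlap (of its 396.75 mm²) is removed, clipping the outline — area = 45.66 mm². Overall, the cross-section is a single solid region. Net area = 45.66 mm².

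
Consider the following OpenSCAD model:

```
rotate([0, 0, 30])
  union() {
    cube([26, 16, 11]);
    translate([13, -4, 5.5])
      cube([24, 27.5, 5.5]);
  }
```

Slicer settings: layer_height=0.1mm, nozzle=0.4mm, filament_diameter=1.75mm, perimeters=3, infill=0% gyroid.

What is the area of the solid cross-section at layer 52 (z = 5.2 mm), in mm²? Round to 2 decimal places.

At z = 5.2 mm: the 26×16 cube contributes its full rectangle (area 416.00 mm²); the cube at (13, -4) does not reach this height (z outside [5.5, 11]); Combining (union): only the 26×16 cube is present, so the union is just that shape — area = 416.00 mm²; (rotated 30° about Z; rotation is an isometry so areas/perimeters/island counts are preserved). Overall, the cross-section is a single solid region. Net area = 416.00 mm².

416.00 mm²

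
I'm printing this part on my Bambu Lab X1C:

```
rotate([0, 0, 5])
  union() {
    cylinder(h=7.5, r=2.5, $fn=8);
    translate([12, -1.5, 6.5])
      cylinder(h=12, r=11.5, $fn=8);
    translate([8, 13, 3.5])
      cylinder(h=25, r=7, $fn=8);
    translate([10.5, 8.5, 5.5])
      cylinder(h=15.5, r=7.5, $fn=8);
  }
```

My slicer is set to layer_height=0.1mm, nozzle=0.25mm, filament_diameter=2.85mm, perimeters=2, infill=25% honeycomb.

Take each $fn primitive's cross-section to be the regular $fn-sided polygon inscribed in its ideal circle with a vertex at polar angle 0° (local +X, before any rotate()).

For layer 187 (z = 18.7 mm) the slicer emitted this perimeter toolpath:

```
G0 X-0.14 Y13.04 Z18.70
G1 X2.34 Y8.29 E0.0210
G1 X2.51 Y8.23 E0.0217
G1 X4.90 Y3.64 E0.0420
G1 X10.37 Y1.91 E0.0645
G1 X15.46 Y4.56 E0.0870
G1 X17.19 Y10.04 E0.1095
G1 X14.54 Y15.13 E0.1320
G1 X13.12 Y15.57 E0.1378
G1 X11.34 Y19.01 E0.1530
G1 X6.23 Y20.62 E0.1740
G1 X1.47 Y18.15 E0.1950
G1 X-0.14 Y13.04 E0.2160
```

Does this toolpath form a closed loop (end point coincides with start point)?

Start point (G0): (-0.14, 13.04). End point (last G1): the path returns to the start — closed.

yes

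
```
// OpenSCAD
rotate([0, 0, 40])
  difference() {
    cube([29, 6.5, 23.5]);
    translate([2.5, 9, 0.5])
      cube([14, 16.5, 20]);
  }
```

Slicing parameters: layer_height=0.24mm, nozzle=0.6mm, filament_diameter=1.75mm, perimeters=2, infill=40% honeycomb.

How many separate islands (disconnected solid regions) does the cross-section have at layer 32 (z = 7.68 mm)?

1

At z = 7.68 mm: the 29×6.5 cube contributes its full rectangle; the cube at (2.5, 9) (footprint 14×16.5) is included at this height; Taking the first minus the rest: starting from the 29×6.5 cube, the 14×16.5 cube at (2.5, 9) misses the remaining region (no effect) — 1 connected region; (whole slice rotated 40° about Z — lengths, areas and connectivity unchanged). Overall, the cross-section is a single solid region. Island count = 1.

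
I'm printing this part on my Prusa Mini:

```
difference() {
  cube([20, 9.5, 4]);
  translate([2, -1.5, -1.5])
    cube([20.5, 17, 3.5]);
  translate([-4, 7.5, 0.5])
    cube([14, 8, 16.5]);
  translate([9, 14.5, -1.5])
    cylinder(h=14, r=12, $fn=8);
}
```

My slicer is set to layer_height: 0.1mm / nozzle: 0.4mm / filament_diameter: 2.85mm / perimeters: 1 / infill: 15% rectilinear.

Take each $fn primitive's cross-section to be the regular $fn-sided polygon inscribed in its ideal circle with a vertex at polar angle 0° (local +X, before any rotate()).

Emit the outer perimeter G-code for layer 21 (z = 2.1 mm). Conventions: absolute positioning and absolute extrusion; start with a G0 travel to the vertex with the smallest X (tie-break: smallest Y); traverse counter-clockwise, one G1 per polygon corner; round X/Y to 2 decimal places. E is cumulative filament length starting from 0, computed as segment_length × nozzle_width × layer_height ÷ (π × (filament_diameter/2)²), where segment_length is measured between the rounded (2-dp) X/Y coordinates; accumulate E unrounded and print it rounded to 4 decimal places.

G0 X0.00 Y0.00 Z2.10
G1 X20.00 Y0.00 E0.1254
G1 X20.00 Y9.50 E0.1850
G1 X18.93 Y9.50 E0.1917
G1 X17.49 Y6.01 E0.2154
G1 X9.00 Y2.50 E0.2730
G1 X0.51 Y6.01 E0.3306
G1 X0.00 Y7.26 E0.3390
G1 X0.00 Y0.00 E0.3845

At z = 2.1 mm: the cube (footprint 20×9.5) is included at this height; the cube at (2, -1.5) is absent (z outside [-1.5, 2]); the cube at (-4, 7.5) (footprint 14×8) is included at this height; the cylinder at (9, 14.5): section is a regular 8-gon, circumradius r=12; Subtracting the remaining from the first: starting from the 20×9.5 cube, the 14×8 cube at (-4, 7.5) partially overlaps it — only the 20.00 mm² overlap (of its 112.00 mm²) is removed, clipping the outline; the r=12 cylinder at (9, 14.5) partially overlaps it — only the 72.96 mm² overlap (of its 407.29 mm²) is removed, clipping the outline — 1 connected region. The outline is a single polygon with 8 vertices. Extrusion per mm of travel: 0.4 × 0.1 / (π × 1.425²) = 0.006270. Accumulating E over each segment gives final E = 0.3845.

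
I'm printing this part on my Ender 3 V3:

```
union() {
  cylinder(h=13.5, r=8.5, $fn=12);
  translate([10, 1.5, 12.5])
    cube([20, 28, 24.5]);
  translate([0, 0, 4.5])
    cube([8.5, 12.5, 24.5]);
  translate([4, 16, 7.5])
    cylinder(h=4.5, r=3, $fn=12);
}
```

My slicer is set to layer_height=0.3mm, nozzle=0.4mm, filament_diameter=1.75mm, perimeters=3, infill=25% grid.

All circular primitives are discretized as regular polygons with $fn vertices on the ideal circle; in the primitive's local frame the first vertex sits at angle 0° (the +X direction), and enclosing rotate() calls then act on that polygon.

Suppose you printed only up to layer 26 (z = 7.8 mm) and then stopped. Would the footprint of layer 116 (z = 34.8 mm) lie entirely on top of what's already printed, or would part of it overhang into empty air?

part overhangs

Compare the two slices. At z = 7.8: the r=8.5 cylinder contributes a regular 12-gon of circumradius 8.5 (area = (12/2)·8.500²·sin(360°/12) = 216.75 mm²); the cube at (10, 1.5) does not reach this height (z outside [12.5, 37]); the cube (footprint 8.5×12.5) is included at this height (area 106.25 mm²); the r=3 cylinder at (4, 16) gives a regular 12-gon of circumradius 3 (constant along its height) (area = (12/2)·3.000²·sin(360°/12) = 27.00 mm²); Merging all regions: the regions partially overlap — summed areas 350.00 mm² minus the doubly-counted overlap 54.19 mm² gives 295.81 mm² — area = 295.81 mm². At z = 34.8: the cylinder does not reach this height (z outside [0, 13.5]); the cube at (10, 1.5) is present — its section is the full 20×28 rectangle (area 560.00 mm²); the cube is not intersected at this z (z outside [4.5, 29]); the cylinder at (4, 16) is absent (z outside [7.5, 12]); Combining (union): only the 20×28 cube at (10, 1.5) is present, so the union is just that shape — area = 560.00 mm². Checking containment: at z = 34.8 the cross-section extends beyond the z = 7.8 cross-section by about 560.00 mm².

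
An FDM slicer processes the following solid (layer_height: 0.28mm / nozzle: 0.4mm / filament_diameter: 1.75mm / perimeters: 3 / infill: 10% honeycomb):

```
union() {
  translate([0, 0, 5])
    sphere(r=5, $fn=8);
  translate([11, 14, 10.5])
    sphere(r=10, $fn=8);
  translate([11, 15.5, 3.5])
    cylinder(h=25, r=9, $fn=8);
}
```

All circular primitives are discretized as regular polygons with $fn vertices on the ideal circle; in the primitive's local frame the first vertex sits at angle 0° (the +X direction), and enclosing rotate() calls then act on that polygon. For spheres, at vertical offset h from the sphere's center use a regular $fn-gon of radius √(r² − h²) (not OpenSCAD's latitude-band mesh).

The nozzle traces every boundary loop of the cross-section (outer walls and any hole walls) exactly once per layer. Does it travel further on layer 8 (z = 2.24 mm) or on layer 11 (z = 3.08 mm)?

Layer 8 (z = 2.24): the sphere: section is a regular 8-gon, circumradius = √(r²−h²) = √(5²−2.76²) = 4.169 (perimeter = 2·8·4.169·sin(180°/8) = 25.53 mm); the r=10 sphere at (11, 14) contributes a regular 8-gon of circumradius √(10²−8.26²) = 5.637 (perimeter = 2·8·5.637·sin(180°/8) = 34.51 mm); the cylinder at (11, 15.5) does not reach this height (z outside [3.5, 28.5]); Combining (union): the 2 present regions are separate (no shared area or edge), so areas and boundary lengths simply add and each stays a separate island — boundary = 60.04 mm. So its perimeter = 60.04 mm. Layer 11 (z = 3.08): the r=5 sphere slices to a regular 8-gon of circumradius 4.617 (√(r²−h²) with h=1.92 from center) (perimeter = 2·8·4.617·sin(180°/8) = 28.27 mm); the r=10 sphere at (11, 14) slices to a regular 8-gon of circumradius 6.704 (√(r²−h²) with h=7.42 from center) (perimeter = 2·8·6.704·sin(180°/8) = 41.05 mm); the cylinder at (11, 15.5) is absent (z outside [3.5, 28.5]); Taking the union: the 2 present regions are separate (no shared area or edge), so areas and boundary lengths simply add and each stays a separate island — boundary = 69.32 mm. So its perimeter = 69.32 mm. Layer 11 is larger (69.32 vs 60.04 mm).

layer 11 (z = 3.08 mm)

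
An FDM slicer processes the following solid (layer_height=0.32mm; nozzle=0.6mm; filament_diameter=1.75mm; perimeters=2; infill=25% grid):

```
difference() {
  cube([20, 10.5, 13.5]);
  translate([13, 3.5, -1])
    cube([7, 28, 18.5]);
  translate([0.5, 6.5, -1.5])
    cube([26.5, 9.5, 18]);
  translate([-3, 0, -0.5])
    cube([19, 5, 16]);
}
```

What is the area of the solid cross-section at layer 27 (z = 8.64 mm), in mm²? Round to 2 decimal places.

At z = 8.64 mm: the cube (footprint 20×10.5) is included at this height (area 210.00 mm²); the cube at (13, 3.5) is present — its section is the full 7×28 rectangle (area 196.00 mm²); the 26.5×9.5 cube at (0.5, 6.5) contributes its full rectangle (area 251.75 mm²); the cube at (-3, 0) is present — its section is the full 19×5 rectangle (area 95.00 mm²); Subtracting the remaining from the first: starting from the 20×10.5 cube (210.00 mm²), the 7×28 cube at (13, 3.5) partially overlaps it — only the 49.00 mm² overlap (of its 196.00 mm²) is removed, clipping the outline; the 26.5×9.5 cube at (0.5, 6.5) partially overlaps it — only the 50.00 mm² overlap (of its 251.75 mm²) is removed, clipping the outline; the 19×5 cube at (-3, 0) partially overlaps it — only the 75.50 mm² overlap (of its 95.00 mm²) is removed, clipping the outline — area = 35.50 mm². Overall, the cross-section has 2 separate islands. Net area = 35.50 mm².

35.50 mm²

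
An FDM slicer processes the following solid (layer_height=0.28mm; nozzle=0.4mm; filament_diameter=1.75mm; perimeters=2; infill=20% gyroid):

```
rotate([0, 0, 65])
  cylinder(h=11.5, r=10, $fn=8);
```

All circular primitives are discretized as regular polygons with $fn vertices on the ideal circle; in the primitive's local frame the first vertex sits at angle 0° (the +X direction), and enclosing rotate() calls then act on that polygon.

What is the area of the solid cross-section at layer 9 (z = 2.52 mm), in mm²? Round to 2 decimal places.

282.84 mm²

At z = 2.52 mm: the cylinder: section is a regular 8-gon, circumradius r=10 (area = (8/2)·10.000²·sin(360°/8) = 282.84 mm²); (whole slice rotated 65° about Z — lengths, areas and connectivity unchanged). Overall, the cross-section is a single solid region. Net area = 282.84 mm².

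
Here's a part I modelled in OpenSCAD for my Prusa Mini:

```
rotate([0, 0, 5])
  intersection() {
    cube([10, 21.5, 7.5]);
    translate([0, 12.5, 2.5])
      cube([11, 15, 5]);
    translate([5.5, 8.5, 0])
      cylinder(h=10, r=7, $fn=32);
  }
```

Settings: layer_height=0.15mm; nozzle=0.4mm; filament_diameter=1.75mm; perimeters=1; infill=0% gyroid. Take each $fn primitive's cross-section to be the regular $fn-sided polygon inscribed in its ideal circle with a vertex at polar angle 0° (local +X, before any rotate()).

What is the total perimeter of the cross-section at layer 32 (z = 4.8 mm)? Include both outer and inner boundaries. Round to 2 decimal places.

At z = 4.8 mm: the cube (footprint 10×21.5) is included at this height (perimeter 63.00 mm); the cube at (0, 12.5) is present — its section is the full 11×15 rectangle (perimeter 52.00 mm); the cylinder at (5.5, 8.5): section is a regular 32-gon, circumradius r=7 (perimeter = 2·32·7.000·sin(180°/32) = 43.91 mm); After intersecting: the 11×15 cube at (0, 12.5) partially overlaps the 10×21.5 cube; clipping to the common part keeps 90.00 mm²; the r=7 cylinder at (5.5, 8.5) partially overlaps the running intersection; clipping to the common part keeps 22.97 mm² — boundary = 22.86 mm; (whole slice rotated 5° about Z — lengths, areas and connectivity unchanged). Overall, the cross-section is a single solid region. Total boundary length (outer) = 22.86 mm.

22.86 mm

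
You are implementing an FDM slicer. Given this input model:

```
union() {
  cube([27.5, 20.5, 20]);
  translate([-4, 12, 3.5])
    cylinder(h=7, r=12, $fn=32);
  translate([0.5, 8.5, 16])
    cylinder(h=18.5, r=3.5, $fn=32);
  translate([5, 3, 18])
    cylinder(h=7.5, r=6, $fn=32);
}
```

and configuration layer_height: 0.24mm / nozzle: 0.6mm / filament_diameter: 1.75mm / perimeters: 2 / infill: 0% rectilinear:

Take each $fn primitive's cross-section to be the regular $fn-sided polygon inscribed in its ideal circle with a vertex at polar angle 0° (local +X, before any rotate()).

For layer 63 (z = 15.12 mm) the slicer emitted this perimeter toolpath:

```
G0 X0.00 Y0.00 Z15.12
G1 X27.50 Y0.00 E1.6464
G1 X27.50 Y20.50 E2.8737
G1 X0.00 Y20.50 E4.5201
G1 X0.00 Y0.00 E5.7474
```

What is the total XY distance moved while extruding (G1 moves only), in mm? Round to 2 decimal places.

96.00 mm

Sum the Euclidean lengths of each G1 segment: total = 96.00 mm.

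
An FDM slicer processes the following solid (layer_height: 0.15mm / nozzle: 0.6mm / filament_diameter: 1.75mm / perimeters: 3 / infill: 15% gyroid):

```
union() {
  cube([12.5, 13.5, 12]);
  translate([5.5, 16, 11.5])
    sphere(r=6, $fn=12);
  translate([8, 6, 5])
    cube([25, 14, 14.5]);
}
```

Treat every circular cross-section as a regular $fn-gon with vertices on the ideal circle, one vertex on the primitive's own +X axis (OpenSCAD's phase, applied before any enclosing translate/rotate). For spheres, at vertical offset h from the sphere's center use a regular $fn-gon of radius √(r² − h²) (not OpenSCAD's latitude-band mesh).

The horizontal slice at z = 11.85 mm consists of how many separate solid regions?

1

At z = 11.85 mm: the cube (footprint 12.5×13.5) is included at this height; the sphere at (5.5, 16): section is a regular 12-gon, circumradius = √(r²−h²) = √(6²−0.35²) = 5.990; the cube at (8, 6) is present — its section is the full 25×14 rectangle; Combining (union): the regions partially overlap (shared area 78.62 mm²), so overlapping operands fuse into one piece — 1 connected region. The result has 1 disconnected region.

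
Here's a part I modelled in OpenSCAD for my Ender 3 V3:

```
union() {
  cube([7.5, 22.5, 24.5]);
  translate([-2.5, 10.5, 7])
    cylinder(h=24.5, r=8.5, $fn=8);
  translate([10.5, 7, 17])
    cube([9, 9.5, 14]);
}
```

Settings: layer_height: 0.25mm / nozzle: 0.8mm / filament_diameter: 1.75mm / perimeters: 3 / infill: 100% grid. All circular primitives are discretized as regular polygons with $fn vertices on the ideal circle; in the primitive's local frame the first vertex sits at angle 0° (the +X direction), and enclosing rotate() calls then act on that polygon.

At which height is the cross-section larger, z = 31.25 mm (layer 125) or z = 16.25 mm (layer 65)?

Layer 125 (z = 31.25): the cube is not intersected at this z (z outside [0, 24.5]); the cylinder at (-2.5, 10.5): section is a regular 8-gon, circumradius r=8.5 (area = (8/2)·8.500²·sin(360°/8) = 204.35 mm²); the cube at (10.5, 7) does not reach this height (z outside [17, 31]); Combining (union): only the r=8.5 cylinder at (-2.5, 10.5) is present, so the union is just that shape — area = 204.35 mm². So its area = 204.35 mm². Layer 65 (z = 16.25): the cube is present — its section is the full 7.5×22.5 rectangle (area 168.75 mm²); the r=8.5 cylinder at (-2.5, 10.5) contributes a regular 8-gon of circumradius 8.5 (area = (8/2)·8.500²·sin(360°/8) = 204.35 mm²); the cube at (10.5, 7) is not intersected at this z (z outside [17, 31]); Combining (union): the regions partially overlap — summed areas 373.10 mm² minus the doubly-counted overlap 62.27 mm² gives 310.84 mm² — area = 310.84 mm². So its area = 310.84 mm². Layer 65 is larger (310.84 vs 204.35 mm²).

layer 65 (z = 16.25 mm)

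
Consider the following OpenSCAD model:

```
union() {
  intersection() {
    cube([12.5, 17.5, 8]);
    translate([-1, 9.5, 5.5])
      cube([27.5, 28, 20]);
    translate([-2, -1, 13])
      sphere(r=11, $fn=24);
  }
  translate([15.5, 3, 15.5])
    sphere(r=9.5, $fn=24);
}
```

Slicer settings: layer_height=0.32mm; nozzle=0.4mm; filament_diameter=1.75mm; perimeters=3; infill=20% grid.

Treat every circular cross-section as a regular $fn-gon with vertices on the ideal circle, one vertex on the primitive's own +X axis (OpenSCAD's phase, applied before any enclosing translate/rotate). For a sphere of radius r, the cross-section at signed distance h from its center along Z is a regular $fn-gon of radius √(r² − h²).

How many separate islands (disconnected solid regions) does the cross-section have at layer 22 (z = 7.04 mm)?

1

At z = 7.04 mm: the cube (footprint 12.5×17.5) is included at this height; the cube at (-1, 9.5) (footprint 27.5×28) is included at this height; the sphere at (-2, -1): section is a regular 24-gon, circumradius = √(r²−h²) = √(11²−5.96²) = 9.245; Keeping only the common overlap: the 27.5×28 cube at (-1, 9.5) partially overlaps the 12.5×17.5 cube; clipping to the common part keeps 100.00 mm²; the r=11 sphere at (-2, -1) does not overlap the running intersection (empty) — nothing remains; the sphere at (15.5, 3): section is a regular 24-gon, circumradius = √(r²−h²) = √(9.5²−8.46²) = 4.322; Combining (union): only the r=9.5 sphere at (15.5, 3) is present, so the union is just that shape — 1 connected region. Overall, the cross-section is a single solid region. Island count = 1.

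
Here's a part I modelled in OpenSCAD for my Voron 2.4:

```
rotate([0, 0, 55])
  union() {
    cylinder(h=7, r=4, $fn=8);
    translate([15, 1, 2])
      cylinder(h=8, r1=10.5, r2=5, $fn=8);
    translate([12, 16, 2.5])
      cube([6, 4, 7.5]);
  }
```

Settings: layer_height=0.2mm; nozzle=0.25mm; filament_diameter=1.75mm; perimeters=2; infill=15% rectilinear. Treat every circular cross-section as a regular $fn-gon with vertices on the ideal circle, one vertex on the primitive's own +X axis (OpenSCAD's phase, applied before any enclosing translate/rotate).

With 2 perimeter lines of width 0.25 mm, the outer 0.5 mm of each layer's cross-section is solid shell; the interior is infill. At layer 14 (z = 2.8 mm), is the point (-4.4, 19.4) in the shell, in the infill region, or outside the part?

At z = 2.8 mm: the cylinder: section is a regular 8-gon, circumradius r=4; the cone at (15, 1): at t=0.100 of its height the radius interpolates to r₁+(r₂−r₁)t = 9.950, giving a regular 8-gon of that circumradius; the cube at (12, 16) is present — its section is the full 6×4 rectangle; Merging all regions: the 3 present regions are separate (no shared area or edge), so areas and boundary lengths simply add and each stays a separate island — 3 connected regions; (rotated 55° about Z; rotation is an isometry so areas/perimeters/island counts are preserved). Overall, the cross-section has 3 separate islands. Undo the 55° rotation: the query point maps to (13.368, 14.732) in the un-rotated model frame. The nearest boundary edge runs (18.00, 16.00)→(12.00, 16.00); distance from the point to it = 1.27 mm. The point is not inside any of the regions above, so it lies outside the cross-section (1.27 mm from the nearest boundary).

outside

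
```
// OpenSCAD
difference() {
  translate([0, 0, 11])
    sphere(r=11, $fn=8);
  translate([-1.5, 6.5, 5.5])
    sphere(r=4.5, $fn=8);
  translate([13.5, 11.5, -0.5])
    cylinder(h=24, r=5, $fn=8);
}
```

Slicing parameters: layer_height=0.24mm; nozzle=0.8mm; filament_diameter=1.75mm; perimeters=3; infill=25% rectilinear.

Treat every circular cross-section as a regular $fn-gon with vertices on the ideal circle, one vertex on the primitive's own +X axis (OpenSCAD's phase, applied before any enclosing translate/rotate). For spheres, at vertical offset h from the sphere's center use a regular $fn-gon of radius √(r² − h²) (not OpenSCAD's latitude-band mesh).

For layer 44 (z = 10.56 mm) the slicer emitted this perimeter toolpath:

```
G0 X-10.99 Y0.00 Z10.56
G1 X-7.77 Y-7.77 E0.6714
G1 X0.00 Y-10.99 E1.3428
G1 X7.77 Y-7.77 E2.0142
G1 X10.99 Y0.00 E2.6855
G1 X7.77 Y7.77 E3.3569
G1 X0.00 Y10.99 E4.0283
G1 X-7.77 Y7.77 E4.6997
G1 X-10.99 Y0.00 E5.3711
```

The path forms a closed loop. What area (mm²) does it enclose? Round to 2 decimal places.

Apply the shoelace formula to the sequence of (X, Y) vertices; enclosed area = 341.57 mm².

341.57 mm²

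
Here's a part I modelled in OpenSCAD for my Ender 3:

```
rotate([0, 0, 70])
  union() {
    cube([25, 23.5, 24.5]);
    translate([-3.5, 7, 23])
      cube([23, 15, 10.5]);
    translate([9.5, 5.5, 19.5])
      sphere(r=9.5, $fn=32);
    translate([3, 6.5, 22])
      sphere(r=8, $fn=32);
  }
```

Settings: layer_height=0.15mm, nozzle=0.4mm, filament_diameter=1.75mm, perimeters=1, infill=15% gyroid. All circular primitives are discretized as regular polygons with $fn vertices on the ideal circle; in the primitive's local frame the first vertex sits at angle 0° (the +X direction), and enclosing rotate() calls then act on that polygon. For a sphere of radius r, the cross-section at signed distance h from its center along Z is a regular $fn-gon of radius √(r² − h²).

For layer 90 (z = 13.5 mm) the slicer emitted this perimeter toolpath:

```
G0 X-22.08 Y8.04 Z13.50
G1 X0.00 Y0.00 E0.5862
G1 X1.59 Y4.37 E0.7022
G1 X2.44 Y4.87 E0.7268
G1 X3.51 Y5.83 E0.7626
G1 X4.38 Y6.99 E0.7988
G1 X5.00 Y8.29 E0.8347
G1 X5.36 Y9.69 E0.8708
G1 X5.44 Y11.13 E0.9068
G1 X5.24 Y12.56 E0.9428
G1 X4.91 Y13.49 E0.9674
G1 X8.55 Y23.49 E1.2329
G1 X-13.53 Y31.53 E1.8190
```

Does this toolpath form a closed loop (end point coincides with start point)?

Start point (G0): (-22.08, 8.04). End point (last G1): the path does not return to the start — open.

no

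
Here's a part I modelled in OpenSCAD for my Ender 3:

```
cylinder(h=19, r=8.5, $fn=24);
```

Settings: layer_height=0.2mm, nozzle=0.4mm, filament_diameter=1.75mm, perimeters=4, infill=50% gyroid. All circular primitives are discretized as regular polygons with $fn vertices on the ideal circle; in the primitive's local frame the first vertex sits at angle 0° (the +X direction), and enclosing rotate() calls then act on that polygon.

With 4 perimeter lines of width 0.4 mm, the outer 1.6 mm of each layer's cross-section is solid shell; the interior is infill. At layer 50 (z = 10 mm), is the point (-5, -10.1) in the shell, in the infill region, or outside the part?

outside

At z = 10 mm: the r=8.5 cylinder gives a regular 24-gon of circumradius 8.5 (constant along its height). Overall, the cross-section is a single solid region. The nearest boundary edge runs (-4.25, -7.36)→(-2.20, -8.21); distance from the point to it = 2.82 mm. The point is not inside any of the regions above, so it lies outside the cross-section (2.82 mm from the nearest boundary).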